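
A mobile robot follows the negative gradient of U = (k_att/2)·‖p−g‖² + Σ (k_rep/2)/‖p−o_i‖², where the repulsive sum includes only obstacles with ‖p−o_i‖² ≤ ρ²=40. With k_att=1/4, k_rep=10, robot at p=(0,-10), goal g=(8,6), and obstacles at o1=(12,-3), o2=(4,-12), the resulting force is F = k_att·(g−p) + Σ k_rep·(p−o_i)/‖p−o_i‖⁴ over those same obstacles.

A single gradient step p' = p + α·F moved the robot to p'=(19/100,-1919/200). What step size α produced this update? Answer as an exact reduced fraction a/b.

F_att = 1/4·(g−p) = 1/4·(8,16) = (2.0000,4.0000)
o1: d²=193 > ρ²=40 → inactive
o2: d²=20 ≤ ρ²=40; F_rep = 10·(-4,2)/20² = (-0.1000,0.0500)
F = F_att + ΣF_rep = (1.9000,4.0500)
Δp = p'−p = (0.1900,0.4050); α = Δx/Fx = (19/100) / (19/10) = 1/10
check: Δy/Fy = (81/200) / (81/20) = 1/10 ✓

α = 1/10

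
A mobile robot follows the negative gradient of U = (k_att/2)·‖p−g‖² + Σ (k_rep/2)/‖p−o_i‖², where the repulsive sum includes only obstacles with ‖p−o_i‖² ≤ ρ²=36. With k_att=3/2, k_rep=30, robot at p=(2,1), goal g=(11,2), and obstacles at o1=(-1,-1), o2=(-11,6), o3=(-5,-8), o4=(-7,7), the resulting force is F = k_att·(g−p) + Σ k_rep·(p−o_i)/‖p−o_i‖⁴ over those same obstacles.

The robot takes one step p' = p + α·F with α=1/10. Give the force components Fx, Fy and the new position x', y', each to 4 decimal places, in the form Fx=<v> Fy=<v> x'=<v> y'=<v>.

F_att = 3/2·(g−p) = 3/2·(9,1) = (13.5000,1.5000)
o1: d²=13 ≤ ρ²=36; F_rep = 30·(3,2)/13² = (0.5325,0.3550)
o2: d²=194 > ρ²=36 → inactive
o3: d²=130 > ρ²=36 → inactive
o4: d²=117 > ρ²=36 → inactive
F = F_att + ΣF_rep = (14.0325,1.8550)
p' = p + 1/10·F = (3.4033,1.1855)

Fx=14.0325 Fy=1.8550 x'=3.4033 y'=1.1855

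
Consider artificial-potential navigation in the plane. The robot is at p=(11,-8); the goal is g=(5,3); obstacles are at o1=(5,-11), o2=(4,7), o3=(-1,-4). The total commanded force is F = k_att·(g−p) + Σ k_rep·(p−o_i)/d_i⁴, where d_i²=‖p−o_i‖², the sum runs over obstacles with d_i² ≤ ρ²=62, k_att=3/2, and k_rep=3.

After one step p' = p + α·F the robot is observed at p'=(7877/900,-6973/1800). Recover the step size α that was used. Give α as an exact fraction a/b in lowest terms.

F_att = 3/2·(g−p) = 3/2·(-6,11) = (-9.0000,16.5000)
o1: d²=45 ≤ ρ²=62; F_rep = 3·(6,3)/45² = (0.0089,0.0044)
o2: d²=274 > ρ²=62 → inactive
o3: d²=160 > ρ²=62 → inactive
F = F_att + ΣF_rep = (-8.9911,16.5044)
Δp = p'−p = (-2.2478,4.1261); α = Δx/Fx = (-2023/900) / (-2023/225) = 1/4
check: Δy/Fy = (7427/1800) / (7427/450) = 1/4 ✓

α = 1/4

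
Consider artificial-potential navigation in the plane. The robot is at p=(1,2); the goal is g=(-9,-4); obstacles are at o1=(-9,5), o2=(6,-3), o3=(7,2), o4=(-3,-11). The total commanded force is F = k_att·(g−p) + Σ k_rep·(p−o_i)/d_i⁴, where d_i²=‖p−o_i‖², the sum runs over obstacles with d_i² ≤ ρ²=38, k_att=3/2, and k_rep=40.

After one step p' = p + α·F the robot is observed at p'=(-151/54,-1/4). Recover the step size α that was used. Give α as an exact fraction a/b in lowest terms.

α = 1/4

F_att = 3/2·(g−p) = 3/2·(-10,-6) = (-15.0000,-9.0000)
o1: d²=109 > ρ²=38 → inactive
o2: d²=50 > ρ²=38 → inactive
o3: d²=36 ≤ ρ²=38; F_rep = 40·(-6,0)/36² = (-0.1852,0.0000)
o4: d²=185 > ρ²=38 → inactive
F = F_att + ΣF_rep = (-15.1852,-9.0000)
Δp = p'−p = (-3.7963,-2.2500); α = Δx/Fx = (-205/54) / (-410/27) = 1/4
check: Δy/Fy = (-9/4) / (-9) = 1/4 ✓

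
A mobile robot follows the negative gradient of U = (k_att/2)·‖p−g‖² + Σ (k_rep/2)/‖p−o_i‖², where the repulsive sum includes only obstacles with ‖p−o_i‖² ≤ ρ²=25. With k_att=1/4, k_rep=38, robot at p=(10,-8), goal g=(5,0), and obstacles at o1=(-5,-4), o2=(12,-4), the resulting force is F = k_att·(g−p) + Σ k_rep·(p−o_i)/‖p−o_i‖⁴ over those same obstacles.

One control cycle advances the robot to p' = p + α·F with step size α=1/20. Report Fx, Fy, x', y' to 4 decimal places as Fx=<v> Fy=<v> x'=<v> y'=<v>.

F_att = 1/4·(g−p) = 1/4·(-5,8) = (-1.2500,2.0000)
o1: d²=241 > ρ²=25 → inactive
o2: d²=20 ≤ ρ²=25; F_rep = 38·(-2,-4)/20² = (-0.1900,-0.3800)
F = F_att + ΣF_rep = (-1.4400,1.6200)
p' = p + 1/20·F = (9.9280,-7.9190)

Fx=-1.4400 Fy=1.6200 x'=9.9280 y'=-7.9190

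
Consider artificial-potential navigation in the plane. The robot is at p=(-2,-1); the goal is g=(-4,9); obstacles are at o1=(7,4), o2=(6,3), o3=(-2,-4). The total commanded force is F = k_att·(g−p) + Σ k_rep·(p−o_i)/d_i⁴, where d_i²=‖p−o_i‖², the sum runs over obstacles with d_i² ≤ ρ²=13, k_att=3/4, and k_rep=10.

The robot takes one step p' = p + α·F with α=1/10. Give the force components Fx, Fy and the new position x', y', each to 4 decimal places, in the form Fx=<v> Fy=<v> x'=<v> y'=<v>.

F_att = 3/4·(g−p) = 3/4·(-2,10) = (-1.5000,7.5000)
o1: d²=106 > ρ²=13 → inactive
o2: d²=80 > ρ²=13 → inactive
o3: d²=9 ≤ ρ²=13; F_rep = 10·(0,3)/9² = (0.0000,0.3704)
F = F_att + ΣF_rep = (-1.5000,7.8704)
p' = p + 1/10·F = (-2.1500,-0.2130)

Fx=-1.5000 Fy=7.8704 x'=-2.1500 y'=-0.2130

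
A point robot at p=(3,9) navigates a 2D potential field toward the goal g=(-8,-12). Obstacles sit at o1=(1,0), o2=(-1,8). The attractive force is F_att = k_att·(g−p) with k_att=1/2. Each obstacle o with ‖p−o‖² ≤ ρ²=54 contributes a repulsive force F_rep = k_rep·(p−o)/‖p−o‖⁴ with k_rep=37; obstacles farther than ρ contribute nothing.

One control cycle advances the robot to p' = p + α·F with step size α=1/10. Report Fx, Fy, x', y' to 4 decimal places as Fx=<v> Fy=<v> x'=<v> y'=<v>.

F_att = 1/2·(g−p) = 1/2·(-11,-21) = (-5.5000,-10.5000)
o1: d²=85 > ρ²=54 → inactive
o2: d²=17 ≤ ρ²=54; F_rep = 37·(4,1)/17² = (0.5121,0.1280)
F = F_att + ΣF_rep = (-4.9879,-10.3720)
p' = p + 1/10·F = (2.5012,7.9628)

Fx=-4.9879 Fy=-10.3720 x'=2.5012 y'=7.9628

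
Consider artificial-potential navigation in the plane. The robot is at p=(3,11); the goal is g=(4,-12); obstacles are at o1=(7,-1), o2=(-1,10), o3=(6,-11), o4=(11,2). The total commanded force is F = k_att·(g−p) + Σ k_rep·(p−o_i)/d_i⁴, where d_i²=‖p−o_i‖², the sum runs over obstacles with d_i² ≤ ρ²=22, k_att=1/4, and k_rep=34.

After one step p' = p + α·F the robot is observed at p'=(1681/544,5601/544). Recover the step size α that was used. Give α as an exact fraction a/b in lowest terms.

F_att = 1/4·(g−p) = 1/4·(1,-23) = (0.2500,-5.7500)
o1: d²=160 > ρ²=22 → inactive
o2: d²=17 ≤ ρ²=22; F_rep = 34·(4,1)/17² = (0.4706,0.1176)
o3: d²=493 > ρ²=22 → inactive
o4: d²=145 > ρ²=22 → inactive
F = F_att + ΣF_rep = (0.7206,-5.6324)
Δp = p'−p = (0.0901,-0.7040); α = Δx/Fx = (49/544) / (49/68) = 1/8
check: Δy/Fy = (-383/544) / (-383/68) = 1/8 ✓

α = 1/8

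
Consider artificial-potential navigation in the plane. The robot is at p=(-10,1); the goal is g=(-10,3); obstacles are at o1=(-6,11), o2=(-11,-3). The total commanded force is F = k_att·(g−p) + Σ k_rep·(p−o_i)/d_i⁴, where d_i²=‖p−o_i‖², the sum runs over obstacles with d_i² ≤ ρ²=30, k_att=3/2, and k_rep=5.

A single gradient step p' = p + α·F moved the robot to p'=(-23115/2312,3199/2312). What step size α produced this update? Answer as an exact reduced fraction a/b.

α = 1/8

F_att = 3/2·(g−p) = 3/2·(0,2) = (0.0000,3.0000)
o1: d²=116 > ρ²=30 → inactive
o2: d²=17 ≤ ρ²=30; F_rep = 5·(1,4)/17² = (0.0173,0.0692)
F = F_att + ΣF_rep = (0.0173,3.0692)
Δp = p'−p = (0.0022,0.3837); α = Δx/Fx = (5/2312) / (5/289) = 1/8
check: Δy/Fy = (887/2312) / (887/289) = 1/8 ✓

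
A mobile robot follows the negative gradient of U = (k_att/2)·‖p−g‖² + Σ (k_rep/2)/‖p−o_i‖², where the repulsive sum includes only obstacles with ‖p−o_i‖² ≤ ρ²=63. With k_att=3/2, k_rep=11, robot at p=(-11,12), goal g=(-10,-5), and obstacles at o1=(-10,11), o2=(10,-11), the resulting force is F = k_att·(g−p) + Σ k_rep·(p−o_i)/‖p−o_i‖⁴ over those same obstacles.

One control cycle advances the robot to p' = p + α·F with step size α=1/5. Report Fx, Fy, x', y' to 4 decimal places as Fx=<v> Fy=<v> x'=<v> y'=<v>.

F_att = 3/2·(g−p) = 3/2·(1,-17) = (1.5000,-25.5000)
o1: d²=2 ≤ ρ²=63; F_rep = 11·(-1,1)/2² = (-2.7500,2.7500)
o2: d²=970 > ρ²=63 → inactive
F = F_att + ΣF_rep = (-1.2500,-22.7500)
p' = p + 1/5·F = (-11.2500,7.4500)

Fx=-1.2500 Fy=-22.7500 x'=-11.2500 y'=7.4500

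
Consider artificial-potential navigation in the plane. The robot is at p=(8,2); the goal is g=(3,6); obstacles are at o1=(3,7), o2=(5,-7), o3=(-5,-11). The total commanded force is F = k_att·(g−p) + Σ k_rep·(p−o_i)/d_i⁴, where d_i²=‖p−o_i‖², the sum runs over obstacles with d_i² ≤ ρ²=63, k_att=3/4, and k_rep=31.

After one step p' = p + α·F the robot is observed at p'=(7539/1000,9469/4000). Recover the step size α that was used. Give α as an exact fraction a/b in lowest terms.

α = 1/8

F_att = 3/4·(g−p) = 3/4·(-5,4) = (-3.7500,3.0000)
o1: d²=50 ≤ ρ²=63; F_rep = 31·(5,-5)/50² = (0.0620,-0.0620)
o2: d²=90 > ρ²=63 → inactive
o3: d²=338 > ρ²=63 → inactive
F = F_att + ΣF_rep = (-3.6880,2.9380)
Δp = p'−p = (-0.4610,0.3673); α = Δx/Fx = (-461/1000) / (-461/125) = 1/8
check: Δy/Fy = (1469/4000) / (1469/500) = 1/8 ✓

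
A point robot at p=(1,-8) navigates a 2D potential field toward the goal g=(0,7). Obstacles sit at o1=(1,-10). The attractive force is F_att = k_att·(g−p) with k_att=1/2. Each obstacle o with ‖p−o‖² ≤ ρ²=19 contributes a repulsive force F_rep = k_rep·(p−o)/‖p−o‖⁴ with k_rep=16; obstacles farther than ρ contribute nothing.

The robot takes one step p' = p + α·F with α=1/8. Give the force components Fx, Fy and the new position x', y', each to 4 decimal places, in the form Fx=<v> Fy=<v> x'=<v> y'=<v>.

Fx=-0.5000 Fy=9.5000 x'=0.9375 y'=-6.8125

F_att = 1/2·(g−p) = 1/2·(-1,15) = (-0.5000,7.5000)
o1: d²=4 ≤ ρ²=19; F_rep = 16·(0,2)/4² = (0.0000,2.0000)
F = F_att + ΣF_rep = (-0.5000,9.5000)
p' = p + 1/8·F = (0.9375,-6.8125)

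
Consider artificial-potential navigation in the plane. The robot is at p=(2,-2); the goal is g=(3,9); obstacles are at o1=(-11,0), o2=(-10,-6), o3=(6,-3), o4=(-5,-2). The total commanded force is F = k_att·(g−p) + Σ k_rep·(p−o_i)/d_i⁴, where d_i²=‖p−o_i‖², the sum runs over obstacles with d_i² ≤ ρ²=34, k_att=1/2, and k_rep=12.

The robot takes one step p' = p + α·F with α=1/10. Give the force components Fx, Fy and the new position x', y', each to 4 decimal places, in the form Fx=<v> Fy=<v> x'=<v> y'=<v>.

F_att = 1/2·(g−p) = 1/2·(1,11) = (0.5000,5.5000)
o1: d²=173 > ρ²=34 → inactive
o2: d²=160 > ρ²=34 → inactive
o3: d²=17 ≤ ρ²=34; F_rep = 12·(-4,1)/17² = (-0.1661,0.0415)
o4: d²=49 > ρ²=34 → inactive
F = F_att + ΣF_rep = (0.3339,5.5415)
p' = p + 1/10·F = (2.0334,-1.4458)

Fx=0.3339 Fy=5.5415 x'=2.0334 y'=-1.4458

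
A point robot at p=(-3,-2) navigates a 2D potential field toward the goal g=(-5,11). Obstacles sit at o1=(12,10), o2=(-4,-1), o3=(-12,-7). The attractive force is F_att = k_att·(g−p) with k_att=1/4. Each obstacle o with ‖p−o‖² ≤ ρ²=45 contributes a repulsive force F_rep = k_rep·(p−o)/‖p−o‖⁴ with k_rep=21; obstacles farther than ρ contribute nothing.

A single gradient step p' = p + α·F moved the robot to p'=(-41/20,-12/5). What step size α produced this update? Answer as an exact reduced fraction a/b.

α = 1/5

F_att = 1/4·(g−p) = 1/4·(-2,13) = (-0.5000,3.2500)
o1: d²=369 > ρ²=45 → inactive
o2: d²=2 ≤ ρ²=45; F_rep = 21·(1,-1)/2² = (5.2500,-5.2500)
o3: d²=106 > ρ²=45 → inactive
F = F_att + ΣF_rep = (4.7500,-2.0000)
Δp = p'−p = (0.9500,-0.4000); α = Δx/Fx = (19/20) / (19/4) = 1/5
check: Δy/Fy = (-2/5) / (-2) = 1/5 ✓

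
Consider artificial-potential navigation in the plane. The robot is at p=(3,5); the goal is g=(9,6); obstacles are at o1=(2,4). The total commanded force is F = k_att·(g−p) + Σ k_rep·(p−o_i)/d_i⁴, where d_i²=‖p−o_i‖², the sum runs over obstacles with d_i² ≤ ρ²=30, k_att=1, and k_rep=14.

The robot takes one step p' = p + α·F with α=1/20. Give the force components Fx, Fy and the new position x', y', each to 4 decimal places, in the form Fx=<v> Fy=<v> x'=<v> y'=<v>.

F_att = 1·(g−p) = 1·(6,1) = (6.0000,1.0000)
o1: d²=2 ≤ ρ²=30; F_rep = 14·(1,1)/2² = (3.5000,3.5000)
F = F_att + ΣF_rep = (9.5000,4.5000)
p' = p + 1/20·F = (3.4750,5.2250)

Fx=9.5000 Fy=4.5000 x'=3.4750 y'=5.2250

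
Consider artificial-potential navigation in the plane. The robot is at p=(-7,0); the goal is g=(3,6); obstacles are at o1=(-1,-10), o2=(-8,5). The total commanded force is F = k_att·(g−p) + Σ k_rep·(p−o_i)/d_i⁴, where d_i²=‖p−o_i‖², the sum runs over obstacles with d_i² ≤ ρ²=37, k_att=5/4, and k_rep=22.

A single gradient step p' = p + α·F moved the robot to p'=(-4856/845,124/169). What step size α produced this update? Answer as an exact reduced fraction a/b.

F_att = 5/4·(g−p) = 5/4·(10,6) = (12.5000,7.5000)
o1: d²=136 > ρ²=37 → inactive
o2: d²=26 ≤ ρ²=37; F_rep = 22·(1,-5)/26² = (0.0325,-0.1627)
F = F_att + ΣF_rep = (12.5325,7.3373)
Δp = p'−p = (1.2533,0.7337); α = Δx/Fx = (1059/845) / (2118/169) = 1/10
check: Δy/Fy = (124/169) / (1240/169) = 1/10 ✓

α = 1/10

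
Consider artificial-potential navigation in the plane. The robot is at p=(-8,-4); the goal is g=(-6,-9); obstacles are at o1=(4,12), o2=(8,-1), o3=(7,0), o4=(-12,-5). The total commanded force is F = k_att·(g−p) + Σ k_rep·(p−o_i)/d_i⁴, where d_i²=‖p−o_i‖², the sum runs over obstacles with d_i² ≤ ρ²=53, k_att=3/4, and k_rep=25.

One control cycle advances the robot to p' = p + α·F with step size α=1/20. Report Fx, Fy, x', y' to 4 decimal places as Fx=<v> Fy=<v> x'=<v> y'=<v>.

Fx=1.8460 Fy=-3.6635 x'=-7.9077 y'=-4.1832

F_att = 3/4·(g−p) = 3/4·(2,-5) = (1.5000,-3.7500)
o1: d²=400 > ρ²=53 → inactive
o2: d²=265 > ρ²=53 → inactive
o3: d²=241 > ρ²=53 → inactive
o4: d²=17 ≤ ρ²=53; F_rep = 25·(4,1)/17² = (0.3460,0.0865)
F = F_att + ΣF_rep = (1.8460,-3.6635)
p' = p + 1/20·F = (-7.9077,-4.1832)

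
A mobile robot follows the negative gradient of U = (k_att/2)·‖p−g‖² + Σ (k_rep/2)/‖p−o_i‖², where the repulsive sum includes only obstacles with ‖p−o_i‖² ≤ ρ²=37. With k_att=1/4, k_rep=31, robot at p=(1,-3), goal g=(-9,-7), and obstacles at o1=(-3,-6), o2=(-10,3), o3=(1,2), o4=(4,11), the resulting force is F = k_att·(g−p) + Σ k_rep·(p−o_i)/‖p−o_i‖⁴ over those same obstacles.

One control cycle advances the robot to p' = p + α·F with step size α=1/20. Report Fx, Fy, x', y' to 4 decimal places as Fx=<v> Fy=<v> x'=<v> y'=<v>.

F_att = 1/4·(g−p) = 1/4·(-10,-4) = (-2.5000,-1.0000)
o1: d²=25 ≤ ρ²=37; F_rep = 31·(4,3)/25² = (0.1984,0.1488)
o2: d²=157 > ρ²=37 → inactive
o3: d²=25 ≤ ρ²=37; F_rep = 31·(0,-5)/25² = (0.0000,-0.2480)
o4: d²=205 > ρ²=37 → inactive
F = F_att + ΣF_rep = (-2.3016,-1.0992)
p' = p + 1/20·F = (0.8849,-3.0550)

Fx=-2.3016 Fy=-1.0992 x'=0.8849 y'=-3.0550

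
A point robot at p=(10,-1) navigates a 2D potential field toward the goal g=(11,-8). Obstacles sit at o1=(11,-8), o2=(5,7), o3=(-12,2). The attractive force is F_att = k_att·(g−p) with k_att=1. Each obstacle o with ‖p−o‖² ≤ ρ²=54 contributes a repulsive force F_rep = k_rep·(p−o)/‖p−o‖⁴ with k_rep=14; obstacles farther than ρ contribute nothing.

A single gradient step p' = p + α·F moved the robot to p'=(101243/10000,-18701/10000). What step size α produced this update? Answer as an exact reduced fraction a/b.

F_att = 1·(g−p) = 1·(1,-7) = (1.0000,-7.0000)
o1: d²=50 ≤ ρ²=54; F_rep = 14·(-1,7)/50² = (-0.0056,0.0392)
o2: d²=89 > ρ²=54 → inactive
o3: d²=493 > ρ²=54 → inactive
F = F_att + ΣF_rep = (0.9944,-6.9608)
Δp = p'−p = (0.1243,-0.8701); α = Δx/Fx = (1243/10000) / (1243/1250) = 1/8
check: Δy/Fy = (-8701/10000) / (-8701/1250) = 1/8 ✓

α = 1/8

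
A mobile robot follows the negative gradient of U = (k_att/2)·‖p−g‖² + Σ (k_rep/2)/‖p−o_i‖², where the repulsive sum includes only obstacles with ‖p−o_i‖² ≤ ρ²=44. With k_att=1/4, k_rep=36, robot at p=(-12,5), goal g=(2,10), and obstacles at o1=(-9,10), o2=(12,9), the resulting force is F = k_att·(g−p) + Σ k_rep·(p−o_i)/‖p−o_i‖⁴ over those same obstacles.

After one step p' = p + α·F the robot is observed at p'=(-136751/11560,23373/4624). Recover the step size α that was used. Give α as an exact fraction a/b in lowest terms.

α = 1/20

F_att = 1/4·(g−p) = 1/4·(14,5) = (3.5000,1.2500)
o1: d²=34 ≤ ρ²=44; F_rep = 36·(-3,-5)/34² = (-0.0934,-0.1557)
o2: d²=592 > ρ²=44 → inactive
F = F_att + ΣF_rep = (3.4066,1.0943)
Δp = p'−p = (0.1703,0.0547); α = Δx/Fx = (1969/11560) / (1969/578) = 1/20
check: Δy/Fy = (253/4624) / (1265/1156) = 1/20 ✓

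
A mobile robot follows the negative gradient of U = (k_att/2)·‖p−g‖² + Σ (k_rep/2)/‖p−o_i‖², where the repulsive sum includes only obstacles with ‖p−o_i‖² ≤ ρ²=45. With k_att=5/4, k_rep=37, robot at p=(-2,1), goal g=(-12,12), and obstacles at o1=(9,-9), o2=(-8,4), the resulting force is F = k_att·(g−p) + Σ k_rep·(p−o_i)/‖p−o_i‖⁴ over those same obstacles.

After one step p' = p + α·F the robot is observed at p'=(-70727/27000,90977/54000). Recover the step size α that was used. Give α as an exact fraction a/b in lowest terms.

F_att = 5/4·(g−p) = 5/4·(-10,11) = (-12.5000,13.7500)
o1: d²=221 > ρ²=45 → inactive
o2: d²=45 ≤ ρ²=45; F_rep = 37·(6,-3)/45² = (0.1096,-0.0548)
F = F_att + ΣF_rep = (-12.3904,13.6952)
Δp = p'−p = (-0.6195,0.6848); α = Δx/Fx = (-16727/27000) / (-16727/1350) = 1/20
check: Δy/Fy = (36977/54000) / (36977/2700) = 1/20 ✓

α = 1/20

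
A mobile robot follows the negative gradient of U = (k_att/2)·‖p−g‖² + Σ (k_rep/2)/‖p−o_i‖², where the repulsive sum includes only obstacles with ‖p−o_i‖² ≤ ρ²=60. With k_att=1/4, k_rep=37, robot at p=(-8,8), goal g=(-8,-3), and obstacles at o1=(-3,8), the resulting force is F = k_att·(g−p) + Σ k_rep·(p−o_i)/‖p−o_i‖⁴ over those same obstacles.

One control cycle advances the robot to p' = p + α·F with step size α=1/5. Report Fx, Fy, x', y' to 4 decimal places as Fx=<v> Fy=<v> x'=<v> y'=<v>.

F_att = 1/4·(g−p) = 1/4·(0,-11) = (0.0000,-2.7500)
o1: d²=25 ≤ ρ²=60; F_rep = 37·(-5,0)/25² = (-0.2960,0.0000)
F = F_att + ΣF_rep = (-0.2960,-2.7500)
p' = p + 1/5·F = (-8.0592,7.4500)

Fx=-0.2960 Fy=-2.7500 x'=-8.0592 y'=7.4500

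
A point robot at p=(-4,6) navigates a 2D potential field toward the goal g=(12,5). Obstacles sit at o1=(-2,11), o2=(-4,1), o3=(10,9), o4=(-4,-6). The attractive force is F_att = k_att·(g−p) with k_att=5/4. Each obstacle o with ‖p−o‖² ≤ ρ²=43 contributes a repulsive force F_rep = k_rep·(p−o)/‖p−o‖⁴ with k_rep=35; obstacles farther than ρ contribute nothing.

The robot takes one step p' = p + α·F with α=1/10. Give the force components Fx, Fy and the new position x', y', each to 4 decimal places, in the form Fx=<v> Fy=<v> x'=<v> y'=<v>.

Fx=19.9168 Fy=-1.1781 x'=-2.0083 y'=5.8822

F_att = 5/4·(g−p) = 5/4·(16,-1) = (20.0000,-1.2500)
o1: d²=29 ≤ ρ²=43; F_rep = 35·(-2,-5)/29² = (-0.0832,-0.2081)
o2: d²=25 ≤ ρ²=43; F_rep = 35·(0,5)/25² = (0.0000,0.2800)
o3: d²=205 > ρ²=43 → inactive
o4: d²=144 > ρ²=43 → inactive
F = F_att + ΣF_rep = (19.9168,-1.1781)
p' = p + 1/10·F = (-2.0083,5.8822)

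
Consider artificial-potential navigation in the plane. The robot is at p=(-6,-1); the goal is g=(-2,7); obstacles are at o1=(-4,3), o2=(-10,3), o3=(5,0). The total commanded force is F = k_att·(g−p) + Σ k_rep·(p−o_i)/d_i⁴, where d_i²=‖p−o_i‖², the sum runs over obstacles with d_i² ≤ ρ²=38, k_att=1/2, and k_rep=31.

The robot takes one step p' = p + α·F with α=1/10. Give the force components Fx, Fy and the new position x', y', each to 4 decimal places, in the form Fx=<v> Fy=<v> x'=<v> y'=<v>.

F_att = 1/2·(g−p) = 1/2·(4,8) = (2.0000,4.0000)
o1: d²=20 ≤ ρ²=38; F_rep = 31·(-2,-4)/20² = (-0.1550,-0.3100)
o2: d²=32 ≤ ρ²=38; F_rep = 31·(4,-4)/32² = (0.1211,-0.1211)
o3: d²=122 > ρ²=38 → inactive
F = F_att + ΣF_rep = (1.9661,3.5689)
p' = p + 1/10·F = (-5.8034,-0.6431)

Fx=1.9661 Fy=3.5689 x'=-5.8034 y'=-0.6431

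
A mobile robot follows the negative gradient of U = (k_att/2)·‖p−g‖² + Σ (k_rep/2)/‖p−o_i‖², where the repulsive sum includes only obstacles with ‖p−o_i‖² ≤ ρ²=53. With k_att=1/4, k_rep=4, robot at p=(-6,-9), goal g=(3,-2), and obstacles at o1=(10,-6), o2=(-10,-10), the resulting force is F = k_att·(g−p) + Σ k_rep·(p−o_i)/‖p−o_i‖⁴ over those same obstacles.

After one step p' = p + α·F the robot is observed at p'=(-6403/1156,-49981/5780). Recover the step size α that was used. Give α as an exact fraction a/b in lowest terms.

α = 1/5

F_att = 1/4·(g−p) = 1/4·(9,7) = (2.2500,1.7500)
o1: d²=265 > ρ²=53 → inactive
o2: d²=17 ≤ ρ²=53; F_rep = 4·(4,1)/17² = (0.0554,0.0138)
F = F_att + ΣF_rep = (2.3054,1.7638)
Δp = p'−p = (0.4611,0.3528); α = Δx/Fx = (533/1156) / (2665/1156) = 1/5
check: Δy/Fy = (2039/5780) / (2039/1156) = 1/5 ✓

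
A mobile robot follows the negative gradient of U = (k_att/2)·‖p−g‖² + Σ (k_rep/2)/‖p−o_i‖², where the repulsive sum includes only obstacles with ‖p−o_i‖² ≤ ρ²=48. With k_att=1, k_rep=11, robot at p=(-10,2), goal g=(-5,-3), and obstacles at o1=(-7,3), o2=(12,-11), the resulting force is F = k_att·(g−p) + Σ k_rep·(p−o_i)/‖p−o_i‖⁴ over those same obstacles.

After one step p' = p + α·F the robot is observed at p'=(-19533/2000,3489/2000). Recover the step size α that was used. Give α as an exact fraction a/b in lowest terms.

F_att = 1·(g−p) = 1·(5,-5) = (5.0000,-5.0000)
o1: d²=10 ≤ ρ²=48; F_rep = 11·(-3,-1)/10² = (-0.3300,-0.1100)
o2: d²=653 > ρ²=48 → inactive
F = F_att + ΣF_rep = (4.6700,-5.1100)
Δp = p'−p = (0.2335,-0.2555); α = Δx/Fx = (467/2000) / (467/100) = 1/20
check: Δy/Fy = (-511/2000) / (-511/100) = 1/20 ✓

α = 1/20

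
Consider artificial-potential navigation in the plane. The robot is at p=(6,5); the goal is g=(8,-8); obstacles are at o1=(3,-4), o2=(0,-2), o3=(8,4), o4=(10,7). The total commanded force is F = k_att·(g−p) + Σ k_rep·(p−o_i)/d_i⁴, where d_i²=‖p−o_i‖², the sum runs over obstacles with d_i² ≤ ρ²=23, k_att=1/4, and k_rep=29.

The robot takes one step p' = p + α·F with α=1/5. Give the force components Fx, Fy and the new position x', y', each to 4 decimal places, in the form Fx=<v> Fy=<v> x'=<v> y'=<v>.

F_att = 1/4·(g−p) = 1/4·(2,-13) = (0.5000,-3.2500)
o1: d²=90 > ρ²=23 → inactive
o2: d²=85 > ρ²=23 → inactive
o3: d²=5 ≤ ρ²=23; F_rep = 29·(-2,1)/5² = (-2.3200,1.1600)
o4: d²=20 ≤ ρ²=23; F_rep = 29·(-4,-2)/20² = (-0.2900,-0.1450)
F = F_att + ΣF_rep = (-2.1100,-2.2350)
p' = p + 1/5·F = (5.5780,4.5530)

Fx=-2.1100 Fy=-2.2350 x'=5.5780 y'=4.5530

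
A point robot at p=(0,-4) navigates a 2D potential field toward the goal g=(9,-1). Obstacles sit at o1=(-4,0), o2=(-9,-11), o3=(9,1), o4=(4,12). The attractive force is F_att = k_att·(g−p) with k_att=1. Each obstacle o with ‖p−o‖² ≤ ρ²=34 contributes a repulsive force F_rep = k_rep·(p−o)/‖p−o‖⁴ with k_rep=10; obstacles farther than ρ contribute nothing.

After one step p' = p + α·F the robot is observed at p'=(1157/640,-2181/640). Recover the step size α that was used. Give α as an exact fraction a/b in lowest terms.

α = 1/5

F_att = 1·(g−p) = 1·(9,3) = (9.0000,3.0000)
o1: d²=32 ≤ ρ²=34; F_rep = 10·(4,-4)/32² = (0.0391,-0.0391)
o2: d²=130 > ρ²=34 → inactive
o3: d²=106 > ρ²=34 → inactive
o4: d²=272 > ρ²=34 → inactive
F = F_att + ΣF_rep = (9.0391,2.9609)
Δp = p'−p = (1.8078,0.5922); α = Δx/Fx = (1157/640) / (1157/128) = 1/5
check: Δy/Fy = (379/640) / (379/128) = 1/5 ✓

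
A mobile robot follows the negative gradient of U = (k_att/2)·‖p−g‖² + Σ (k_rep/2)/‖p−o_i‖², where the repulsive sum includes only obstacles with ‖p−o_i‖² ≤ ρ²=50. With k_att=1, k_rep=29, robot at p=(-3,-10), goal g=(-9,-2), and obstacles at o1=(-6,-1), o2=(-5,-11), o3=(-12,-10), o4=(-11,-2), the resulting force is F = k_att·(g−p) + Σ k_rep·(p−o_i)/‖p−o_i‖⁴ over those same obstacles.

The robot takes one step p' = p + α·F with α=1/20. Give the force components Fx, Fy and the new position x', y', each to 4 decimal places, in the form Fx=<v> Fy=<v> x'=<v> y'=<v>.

F_att = 1·(g−p) = 1·(-6,8) = (-6.0000,8.0000)
o1: d²=90 > ρ²=50 → inactive
o2: d²=5 ≤ ρ²=50; F_rep = 29·(2,1)/5² = (2.3200,1.1600)
o3: d²=81 > ρ²=50 → inactive
o4: d²=128 > ρ²=50 → inactive
F = F_att + ΣF_rep = (-3.6800,9.1600)
p' = p + 1/20·F = (-3.1840,-9.5420)

Fx=-3.6800 Fy=9.1600 x'=-3.1840 y'=-9.5420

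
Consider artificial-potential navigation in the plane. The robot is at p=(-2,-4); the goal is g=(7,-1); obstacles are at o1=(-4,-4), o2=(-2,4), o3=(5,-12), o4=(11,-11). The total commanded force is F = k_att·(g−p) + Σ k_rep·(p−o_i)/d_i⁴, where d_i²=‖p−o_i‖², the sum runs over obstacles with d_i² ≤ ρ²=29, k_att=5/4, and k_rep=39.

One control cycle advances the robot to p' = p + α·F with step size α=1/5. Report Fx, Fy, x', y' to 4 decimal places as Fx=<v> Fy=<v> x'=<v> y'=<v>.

Fx=16.1250 Fy=3.7500 x'=1.2250 y'=-3.2500

F_att = 5/4·(g−p) = 5/4·(9,3) = (11.2500,3.7500)
o1: d²=4 ≤ ρ²=29; F_rep = 39·(2,0)/4² = (4.8750,0.0000)
o2: d²=64 > ρ²=29 → inactive
o3: d²=113 > ρ²=29 → inactive
o4: d²=218 > ρ²=29 → inactive
F = F_att + ΣF_rep = (16.1250,3.7500)
p' = p + 1/5·F = (1.2250,-3.2500)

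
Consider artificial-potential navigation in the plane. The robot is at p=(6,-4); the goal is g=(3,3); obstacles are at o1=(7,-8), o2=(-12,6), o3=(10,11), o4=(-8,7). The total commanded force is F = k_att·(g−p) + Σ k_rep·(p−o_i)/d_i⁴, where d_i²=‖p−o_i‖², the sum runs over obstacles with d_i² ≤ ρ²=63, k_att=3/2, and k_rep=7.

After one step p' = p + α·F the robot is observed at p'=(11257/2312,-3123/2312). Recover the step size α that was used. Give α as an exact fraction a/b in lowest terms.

F_att = 3/2·(g−p) = 3/2·(-3,7) = (-4.5000,10.5000)
o1: d²=17 ≤ ρ²=63; F_rep = 7·(-1,4)/17² = (-0.0242,0.0969)
o2: d²=424 > ρ²=63 → inactive
o3: d²=241 > ρ²=63 → inactive
o4: d²=317 > ρ²=63 → inactive
F = F_att + ΣF_rep = (-4.5242,10.5969)
Δp = p'−p = (-1.1311,2.6492); α = Δx/Fx = (-2615/2312) / (-2615/578) = 1/4
check: Δy/Fy = (6125/2312) / (6125/578) = 1/4 ✓

α = 1/4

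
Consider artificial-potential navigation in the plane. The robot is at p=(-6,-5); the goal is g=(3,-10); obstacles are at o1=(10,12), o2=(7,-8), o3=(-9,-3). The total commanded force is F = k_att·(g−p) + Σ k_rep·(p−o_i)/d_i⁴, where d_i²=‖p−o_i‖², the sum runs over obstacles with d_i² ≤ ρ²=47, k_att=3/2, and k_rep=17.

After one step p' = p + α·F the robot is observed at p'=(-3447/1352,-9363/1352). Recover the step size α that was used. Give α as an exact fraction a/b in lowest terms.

F_att = 3/2·(g−p) = 3/2·(9,-5) = (13.5000,-7.5000)
o1: d²=545 > ρ²=47 → inactive
o2: d²=178 > ρ²=47 → inactive
o3: d²=13 ≤ ρ²=47; F_rep = 17·(3,-2)/13² = (0.3018,-0.2012)
F = F_att + ΣF_rep = (13.8018,-7.7012)
Δp = p'−p = (3.4504,-1.9253); α = Δx/Fx = (4665/1352) / (4665/338) = 1/4
check: Δy/Fy = (-2603/1352) / (-2603/338) = 1/4 ✓

α = 1/4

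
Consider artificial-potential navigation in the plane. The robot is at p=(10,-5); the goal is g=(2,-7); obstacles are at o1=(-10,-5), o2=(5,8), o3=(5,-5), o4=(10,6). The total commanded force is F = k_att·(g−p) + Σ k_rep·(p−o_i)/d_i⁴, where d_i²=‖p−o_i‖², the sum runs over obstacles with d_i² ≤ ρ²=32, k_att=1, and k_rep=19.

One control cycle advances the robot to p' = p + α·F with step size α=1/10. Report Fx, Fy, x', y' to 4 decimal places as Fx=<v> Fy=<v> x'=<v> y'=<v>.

F_att = 1·(g−p) = 1·(-8,-2) = (-8.0000,-2.0000)
o1: d²=400 > ρ²=32 → inactive
o2: d²=194 > ρ²=32 → inactive
o3: d²=25 ≤ ρ²=32; F_rep = 19·(5,0)/25² = (0.1520,0.0000)
o4: d²=121 > ρ²=32 → inactive
F = F_att + ΣF_rep = (-7.8480,-2.0000)
p' = p + 1/10·F = (9.2152,-5.2000)

Fx=-7.8480 Fy=-2.0000 x'=9.2152 y'=-5.2000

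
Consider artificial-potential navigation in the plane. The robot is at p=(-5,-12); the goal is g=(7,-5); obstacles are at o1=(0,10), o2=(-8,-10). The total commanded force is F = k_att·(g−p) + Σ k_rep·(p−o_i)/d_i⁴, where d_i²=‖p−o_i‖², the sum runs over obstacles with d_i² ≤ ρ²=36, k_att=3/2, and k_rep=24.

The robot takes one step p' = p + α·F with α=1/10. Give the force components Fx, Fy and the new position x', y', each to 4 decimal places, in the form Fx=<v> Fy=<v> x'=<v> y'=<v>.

Fx=18.4260 Fy=10.2160 x'=-3.1574 y'=-10.9784

F_att = 3/2·(g−p) = 3/2·(12,7) = (18.0000,10.5000)
o1: d²=509 > ρ²=36 → inactive
o2: d²=13 ≤ ρ²=36; F_rep = 24·(3,-2)/13² = (0.4260,-0.2840)
F = F_att + ΣF_rep = (18.4260,10.2160)
p' = p + 1/10·F = (-3.1574,-10.9784)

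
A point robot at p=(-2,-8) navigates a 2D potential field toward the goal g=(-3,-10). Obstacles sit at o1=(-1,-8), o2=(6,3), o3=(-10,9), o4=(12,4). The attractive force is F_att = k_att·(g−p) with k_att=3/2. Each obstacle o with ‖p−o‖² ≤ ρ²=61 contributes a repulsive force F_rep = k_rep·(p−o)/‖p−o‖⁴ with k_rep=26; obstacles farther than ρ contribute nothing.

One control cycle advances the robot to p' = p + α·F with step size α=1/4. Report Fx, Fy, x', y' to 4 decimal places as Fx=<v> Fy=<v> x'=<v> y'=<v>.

F_att = 3/2·(g−p) = 3/2·(-1,-2) = (-1.5000,-3.0000)
o1: d²=1 ≤ ρ²=61; F_rep = 26·(-1,0)/1² = (-26.0000,0.0000)
o2: d²=185 > ρ²=61 → inactive
o3: d²=353 > ρ²=61 → inactive
o4: d²=340 > ρ²=61 → inactive
F = F_att + ΣF_rep = (-27.5000,-3.0000)
p' = p + 1/4·F = (-8.8750,-8.7500)

Fx=-27.5000 Fy=-3.0000 x'=-8.8750 y'=-8.7500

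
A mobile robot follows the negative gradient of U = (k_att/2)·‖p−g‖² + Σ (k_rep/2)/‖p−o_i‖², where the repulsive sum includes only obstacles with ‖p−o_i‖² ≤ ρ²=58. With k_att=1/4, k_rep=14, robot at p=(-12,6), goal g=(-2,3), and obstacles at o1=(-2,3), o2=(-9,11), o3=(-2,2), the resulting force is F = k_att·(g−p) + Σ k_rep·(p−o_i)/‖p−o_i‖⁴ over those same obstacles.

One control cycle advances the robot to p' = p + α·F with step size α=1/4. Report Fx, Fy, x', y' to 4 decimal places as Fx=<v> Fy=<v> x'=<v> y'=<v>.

F_att = 1/4·(g−p) = 1/4·(10,-3) = (2.5000,-0.7500)
o1: d²=109 > ρ²=58 → inactive
o2: d²=34 ≤ ρ²=58; F_rep = 14·(-3,-5)/34² = (-0.0363,-0.0606)
o3: d²=116 > ρ²=58 → inactive
F = F_att + ΣF_rep = (2.4637,-0.8106)
p' = p + 1/4·F = (-11.3841,5.7974)

Fx=2.4637 Fy=-0.8106 x'=-11.3841 y'=5.7974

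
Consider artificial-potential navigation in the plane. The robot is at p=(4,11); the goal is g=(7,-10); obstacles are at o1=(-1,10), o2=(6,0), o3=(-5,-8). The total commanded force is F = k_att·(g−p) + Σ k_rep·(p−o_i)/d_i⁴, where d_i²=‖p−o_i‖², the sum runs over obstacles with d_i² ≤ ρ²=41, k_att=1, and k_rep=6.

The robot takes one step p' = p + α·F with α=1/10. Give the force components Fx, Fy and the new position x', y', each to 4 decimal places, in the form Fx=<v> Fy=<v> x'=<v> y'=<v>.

Fx=3.0444 Fy=-20.9911 x'=4.3044 y'=8.9009

F_att = 1·(g−p) = 1·(3,-21) = (3.0000,-21.0000)
o1: d²=26 ≤ ρ²=41; F_rep = 6·(5,1)/26² = (0.0444,0.0089)
o2: d²=125 > ρ²=41 → inactive
o3: d²=442 > ρ²=41 → inactive
F = F_att + ΣF_rep = (3.0444,-20.9911)
p' = p + 1/10·F = (4.3044,8.9009)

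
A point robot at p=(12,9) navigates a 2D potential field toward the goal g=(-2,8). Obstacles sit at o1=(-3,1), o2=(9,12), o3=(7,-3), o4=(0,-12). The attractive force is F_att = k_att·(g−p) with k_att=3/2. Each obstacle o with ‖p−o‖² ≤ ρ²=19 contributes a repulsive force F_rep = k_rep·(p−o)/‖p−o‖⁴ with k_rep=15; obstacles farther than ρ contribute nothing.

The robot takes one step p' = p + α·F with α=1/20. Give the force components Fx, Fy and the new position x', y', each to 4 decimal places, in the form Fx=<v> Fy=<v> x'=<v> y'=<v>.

Fx=-20.8611 Fy=-1.6389 x'=10.9569 y'=8.9181

F_att = 3/2·(g−p) = 3/2·(-14,-1) = (-21.0000,-1.5000)
o1: d²=289 > ρ²=19 → inactive
o2: d²=18 ≤ ρ²=19; F_rep = 15·(3,-3)/18² = (0.1389,-0.1389)
o3: d²=169 > ρ²=19 → inactive
o4: d²=585 > ρ²=19 → inactive
F = F_att + ΣF_rep = (-20.8611,-1.6389)
p' = p + 1/20·F = (10.9569,8.9181)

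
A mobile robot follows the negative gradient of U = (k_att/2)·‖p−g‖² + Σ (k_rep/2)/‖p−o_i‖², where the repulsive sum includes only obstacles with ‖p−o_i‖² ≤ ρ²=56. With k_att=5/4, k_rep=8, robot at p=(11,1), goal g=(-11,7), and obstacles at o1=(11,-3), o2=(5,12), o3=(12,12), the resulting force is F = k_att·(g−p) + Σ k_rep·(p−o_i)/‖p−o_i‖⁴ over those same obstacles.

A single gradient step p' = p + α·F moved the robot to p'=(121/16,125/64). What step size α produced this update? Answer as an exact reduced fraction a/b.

α = 1/8

F_att = 5/4·(g−p) = 5/4·(-22,6) = (-27.5000,7.5000)
o1: d²=16 ≤ ρ²=56; F_rep = 8·(0,4)/16² = (0.0000,0.1250)
o2: d²=157 > ρ²=56 → inactive
o3: d²=122 > ρ²=56 → inactive
F = F_att + ΣF_rep = (-27.5000,7.6250)
Δp = p'−p = (-3.4375,0.9531); α = Δx/Fx = (-55/16) / (-55/2) = 1/8
check: Δy/Fy = (61/64) / (61/8) = 1/8 ✓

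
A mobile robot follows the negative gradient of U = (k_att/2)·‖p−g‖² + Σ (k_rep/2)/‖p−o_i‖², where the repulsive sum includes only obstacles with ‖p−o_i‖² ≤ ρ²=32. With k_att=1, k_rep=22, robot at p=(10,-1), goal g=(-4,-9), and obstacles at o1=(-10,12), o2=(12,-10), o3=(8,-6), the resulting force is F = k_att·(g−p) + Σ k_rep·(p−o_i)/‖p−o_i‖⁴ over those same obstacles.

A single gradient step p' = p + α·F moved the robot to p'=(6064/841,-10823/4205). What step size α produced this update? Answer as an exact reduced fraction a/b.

α = 1/5

F_att = 1·(g−p) = 1·(-14,-8) = (-14.0000,-8.0000)
o1: d²=569 > ρ²=32 → inactive
o2: d²=85 > ρ²=32 → inactive
o3: d²=29 ≤ ρ²=32; F_rep = 22·(2,5)/29² = (0.0523,0.1308)
F = F_att + ΣF_rep = (-13.9477,-7.8692)
Δp = p'−p = (-2.7895,-1.5738); α = Δx/Fx = (-2346/841) / (-11730/841) = 1/5
check: Δy/Fy = (-6618/4205) / (-6618/841) = 1/5 ✓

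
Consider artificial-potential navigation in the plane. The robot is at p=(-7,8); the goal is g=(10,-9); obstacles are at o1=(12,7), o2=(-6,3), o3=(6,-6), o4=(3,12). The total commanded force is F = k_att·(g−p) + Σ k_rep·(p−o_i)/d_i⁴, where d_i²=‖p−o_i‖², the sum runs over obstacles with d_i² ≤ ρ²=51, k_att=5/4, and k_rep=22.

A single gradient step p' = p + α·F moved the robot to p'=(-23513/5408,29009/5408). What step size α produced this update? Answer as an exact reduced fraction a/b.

α = 1/8

F_att = 5/4·(g−p) = 5/4·(17,-17) = (21.2500,-21.2500)
o1: d²=362 > ρ²=51 → inactive
o2: d²=26 ≤ ρ²=51; F_rep = 22·(-1,5)/26² = (-0.0325,0.1627)
o3: d²=365 > ρ²=51 → inactive
o4: d²=116 > ρ²=51 → inactive
F = F_att + ΣF_rep = (21.2175,-21.0873)
Δp = p'−p = (2.6522,-2.6359); α = Δx/Fx = (14343/5408) / (14343/676) = 1/8
check: Δy/Fy = (-14255/5408) / (-14255/676) = 1/8 ✓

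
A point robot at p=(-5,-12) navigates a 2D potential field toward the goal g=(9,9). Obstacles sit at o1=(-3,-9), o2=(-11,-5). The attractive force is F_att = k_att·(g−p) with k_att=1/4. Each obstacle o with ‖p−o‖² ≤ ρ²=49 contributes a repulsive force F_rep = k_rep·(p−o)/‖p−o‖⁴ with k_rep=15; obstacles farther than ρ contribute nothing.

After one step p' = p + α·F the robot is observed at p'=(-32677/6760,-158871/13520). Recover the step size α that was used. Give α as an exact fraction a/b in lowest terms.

α = 1/20

F_att = 1/4·(g−p) = 1/4·(14,21) = (3.5000,5.2500)
o1: d²=13 ≤ ρ²=49; F_rep = 15·(-2,-3)/13² = (-0.1775,-0.2663)
o2: d²=85 > ρ²=49 → inactive
F = F_att + ΣF_rep = (3.3225,4.9837)
Δp = p'−p = (0.1661,0.2492); α = Δx/Fx = (1123/6760) / (1123/338) = 1/20
check: Δy/Fy = (3369/13520) / (3369/676) = 1/20 ✓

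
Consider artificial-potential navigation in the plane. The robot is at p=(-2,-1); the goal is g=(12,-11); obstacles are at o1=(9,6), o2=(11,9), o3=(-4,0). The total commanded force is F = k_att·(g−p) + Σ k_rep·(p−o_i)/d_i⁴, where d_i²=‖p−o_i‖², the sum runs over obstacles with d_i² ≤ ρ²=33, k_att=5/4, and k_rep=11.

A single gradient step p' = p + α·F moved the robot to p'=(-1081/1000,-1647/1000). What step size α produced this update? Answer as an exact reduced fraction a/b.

α = 1/20

F_att = 5/4·(g−p) = 5/4·(14,-10) = (17.5000,-12.5000)
o1: d²=170 > ρ²=33 → inactive
o2: d²=269 > ρ²=33 → inactive
o3: d²=5 ≤ ρ²=33; F_rep = 11·(2,-1)/5² = (0.8800,-0.4400)
F = F_att + ΣF_rep = (18.3800,-12.9400)
Δp = p'−p = (0.9190,-0.6470); α = Δx/Fx = (919/1000) / (919/50) = 1/20
check: Δy/Fy = (-647/1000) / (-647/50) = 1/20 ✓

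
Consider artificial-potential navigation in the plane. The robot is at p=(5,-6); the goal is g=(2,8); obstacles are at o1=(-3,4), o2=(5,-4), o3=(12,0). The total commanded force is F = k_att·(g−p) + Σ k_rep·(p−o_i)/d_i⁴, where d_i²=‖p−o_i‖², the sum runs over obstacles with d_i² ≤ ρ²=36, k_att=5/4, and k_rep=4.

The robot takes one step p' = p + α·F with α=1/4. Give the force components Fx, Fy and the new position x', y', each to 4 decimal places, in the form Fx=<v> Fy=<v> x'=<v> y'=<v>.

Fx=-3.7500 Fy=17.0000 x'=4.0625 y'=-1.7500

F_att = 5/4·(g−p) = 5/4·(-3,14) = (-3.7500,17.5000)
o1: d²=164 > ρ²=36 → inactive
o2: d²=4 ≤ ρ²=36; F_rep = 4·(0,-2)/4² = (0.0000,-0.5000)
o3: d²=85 > ρ²=36 → inactive
F = F_att + ΣF_rep = (-3.7500,17.0000)
p' = p + 1/4·F = (4.0625,-1.7500)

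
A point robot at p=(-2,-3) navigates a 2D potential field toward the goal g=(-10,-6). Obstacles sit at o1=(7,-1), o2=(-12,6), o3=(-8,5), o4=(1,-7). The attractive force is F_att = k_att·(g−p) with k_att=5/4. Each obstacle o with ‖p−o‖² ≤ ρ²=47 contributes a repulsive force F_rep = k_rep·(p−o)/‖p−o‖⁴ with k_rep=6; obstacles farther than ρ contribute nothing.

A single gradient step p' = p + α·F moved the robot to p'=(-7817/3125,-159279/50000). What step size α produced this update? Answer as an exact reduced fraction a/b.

α = 1/20

F_att = 5/4·(g−p) = 5/4·(-8,-3) = (-10.0000,-3.7500)
o1: d²=85 > ρ²=47 → inactive
o2: d²=181 > ρ²=47 → inactive
o3: d²=100 > ρ²=47 → inactive
o4: d²=25 ≤ ρ²=47; F_rep = 6·(-3,4)/25² = (-0.0288,0.0384)
F = F_att + ΣF_rep = (-10.0288,-3.7116)
Δp = p'−p = (-0.5014,-0.1856); α = Δx/Fx = (-1567/3125) / (-6268/625) = 1/20
check: Δy/Fy = (-9279/50000) / (-9279/2500) = 1/20 ✓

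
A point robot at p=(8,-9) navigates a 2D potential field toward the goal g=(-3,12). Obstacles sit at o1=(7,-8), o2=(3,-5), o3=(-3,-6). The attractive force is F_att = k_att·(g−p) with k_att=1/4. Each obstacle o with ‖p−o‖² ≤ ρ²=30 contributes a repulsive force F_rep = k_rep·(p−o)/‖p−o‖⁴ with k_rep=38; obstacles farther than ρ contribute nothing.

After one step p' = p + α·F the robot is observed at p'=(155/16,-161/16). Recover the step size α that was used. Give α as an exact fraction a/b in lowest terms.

α = 1/4

F_att = 1/4·(g−p) = 1/4·(-11,21) = (-2.7500,5.2500)
o1: d²=2 ≤ ρ²=30; F_rep = 38·(1,-1)/2² = (9.5000,-9.5000)
o2: d²=41 > ρ²=30 → inactive
o3: d²=130 > ρ²=30 → inactive
F = F_att + ΣF_rep = (6.7500,-4.2500)
Δp = p'−p = (1.6875,-1.0625); α = Δx/Fx = (27/16) / (27/4) = 1/4
check: Δy/Fy = (-17/16) / (-17/4) = 1/4 ✓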